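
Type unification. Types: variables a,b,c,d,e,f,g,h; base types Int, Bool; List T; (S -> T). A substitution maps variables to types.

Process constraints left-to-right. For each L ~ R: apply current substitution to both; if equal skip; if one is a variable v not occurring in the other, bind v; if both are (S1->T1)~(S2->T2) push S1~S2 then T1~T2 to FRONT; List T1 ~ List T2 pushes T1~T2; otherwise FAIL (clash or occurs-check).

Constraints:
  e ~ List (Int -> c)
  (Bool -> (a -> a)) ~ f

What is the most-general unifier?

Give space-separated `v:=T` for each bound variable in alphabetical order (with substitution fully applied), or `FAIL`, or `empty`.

Answer: e:=List (Int -> c) f:=(Bool -> (a -> a))

Derivation:
step 1: unify e ~ List (Int -> c)  [subst: {-} | 1 pending]
  bind e := List (Int -> c)
step 2: unify (Bool -> (a -> a)) ~ f  [subst: {e:=List (Int -> c)} | 0 pending]
  bind f := (Bool -> (a -> a))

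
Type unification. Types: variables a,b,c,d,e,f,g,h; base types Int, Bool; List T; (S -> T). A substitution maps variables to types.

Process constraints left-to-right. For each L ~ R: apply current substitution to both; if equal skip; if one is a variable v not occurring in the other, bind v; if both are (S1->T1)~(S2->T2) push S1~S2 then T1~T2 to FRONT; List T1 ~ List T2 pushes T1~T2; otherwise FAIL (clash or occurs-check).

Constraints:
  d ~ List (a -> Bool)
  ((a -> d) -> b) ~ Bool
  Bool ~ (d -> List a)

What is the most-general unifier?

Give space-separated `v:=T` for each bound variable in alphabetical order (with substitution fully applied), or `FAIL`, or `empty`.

Answer: FAIL

Derivation:
step 1: unify d ~ List (a -> Bool)  [subst: {-} | 2 pending]
  bind d := List (a -> Bool)
step 2: unify ((a -> List (a -> Bool)) -> b) ~ Bool  [subst: {d:=List (a -> Bool)} | 1 pending]
  clash: ((a -> List (a -> Bool)) -> b) vs Bool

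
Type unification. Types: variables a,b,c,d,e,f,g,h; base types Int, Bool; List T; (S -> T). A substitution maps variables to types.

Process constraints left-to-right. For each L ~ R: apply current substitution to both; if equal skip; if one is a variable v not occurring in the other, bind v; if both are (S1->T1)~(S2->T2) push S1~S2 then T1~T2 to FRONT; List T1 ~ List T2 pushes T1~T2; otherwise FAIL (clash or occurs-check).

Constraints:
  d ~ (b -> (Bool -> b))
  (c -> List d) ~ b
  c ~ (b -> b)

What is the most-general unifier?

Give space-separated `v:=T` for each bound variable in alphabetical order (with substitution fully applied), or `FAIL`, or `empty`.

step 1: unify d ~ (b -> (Bool -> b))  [subst: {-} | 2 pending]
  bind d := (b -> (Bool -> b))
step 2: unify (c -> List (b -> (Bool -> b))) ~ b  [subst: {d:=(b -> (Bool -> b))} | 1 pending]
  occurs-check fail

Answer: FAIL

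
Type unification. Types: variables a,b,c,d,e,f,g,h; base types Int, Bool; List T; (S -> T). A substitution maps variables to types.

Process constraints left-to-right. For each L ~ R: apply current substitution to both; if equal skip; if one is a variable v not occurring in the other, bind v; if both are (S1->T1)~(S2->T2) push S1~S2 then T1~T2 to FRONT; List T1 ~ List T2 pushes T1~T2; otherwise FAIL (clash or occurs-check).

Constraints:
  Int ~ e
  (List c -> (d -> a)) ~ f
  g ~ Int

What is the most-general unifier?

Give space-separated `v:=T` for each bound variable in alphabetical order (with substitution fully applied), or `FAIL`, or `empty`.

step 1: unify Int ~ e  [subst: {-} | 2 pending]
  bind e := Int
step 2: unify (List c -> (d -> a)) ~ f  [subst: {e:=Int} | 1 pending]
  bind f := (List c -> (d -> a))
step 3: unify g ~ Int  [subst: {e:=Int, f:=(List c -> (d -> a))} | 0 pending]
  bind g := Int

Answer: e:=Int f:=(List c -> (d -> a)) g:=Int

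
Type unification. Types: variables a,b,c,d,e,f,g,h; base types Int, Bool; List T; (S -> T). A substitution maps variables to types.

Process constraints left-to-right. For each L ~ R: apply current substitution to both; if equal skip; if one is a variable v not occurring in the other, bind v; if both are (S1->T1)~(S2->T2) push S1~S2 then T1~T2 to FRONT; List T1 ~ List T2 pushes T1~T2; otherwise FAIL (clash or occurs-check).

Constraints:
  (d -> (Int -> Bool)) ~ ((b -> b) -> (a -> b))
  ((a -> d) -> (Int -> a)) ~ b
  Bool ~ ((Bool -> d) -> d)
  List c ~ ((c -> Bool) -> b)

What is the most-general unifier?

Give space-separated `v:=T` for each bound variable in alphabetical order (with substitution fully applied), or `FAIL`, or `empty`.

step 1: unify (d -> (Int -> Bool)) ~ ((b -> b) -> (a -> b))  [subst: {-} | 3 pending]
  -> decompose arrow: push d~(b -> b), (Int -> Bool)~(a -> b)
step 2: unify d ~ (b -> b)  [subst: {-} | 4 pending]
  bind d := (b -> b)
step 3: unify (Int -> Bool) ~ (a -> b)  [subst: {d:=(b -> b)} | 3 pending]
  -> decompose arrow: push Int~a, Bool~b
step 4: unify Int ~ a  [subst: {d:=(b -> b)} | 4 pending]
  bind a := Int
step 5: unify Bool ~ b  [subst: {d:=(b -> b), a:=Int} | 3 pending]
  bind b := Bool
step 6: unify ((Int -> (Bool -> Bool)) -> (Int -> Int)) ~ Bool  [subst: {d:=(b -> b), a:=Int, b:=Bool} | 2 pending]
  clash: ((Int -> (Bool -> Bool)) -> (Int -> Int)) vs Bool

Answer: FAIL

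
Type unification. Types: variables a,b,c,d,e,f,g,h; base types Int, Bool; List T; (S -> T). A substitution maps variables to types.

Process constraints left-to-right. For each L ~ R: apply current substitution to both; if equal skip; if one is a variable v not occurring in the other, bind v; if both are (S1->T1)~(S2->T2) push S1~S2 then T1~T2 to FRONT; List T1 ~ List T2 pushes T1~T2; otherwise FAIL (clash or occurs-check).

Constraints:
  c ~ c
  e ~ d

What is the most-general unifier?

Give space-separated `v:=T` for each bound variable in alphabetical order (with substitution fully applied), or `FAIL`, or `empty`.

Answer: e:=d

Derivation:
step 1: unify c ~ c  [subst: {-} | 1 pending]
  -> identical, skip
step 2: unify e ~ d  [subst: {-} | 0 pending]
  bind e := d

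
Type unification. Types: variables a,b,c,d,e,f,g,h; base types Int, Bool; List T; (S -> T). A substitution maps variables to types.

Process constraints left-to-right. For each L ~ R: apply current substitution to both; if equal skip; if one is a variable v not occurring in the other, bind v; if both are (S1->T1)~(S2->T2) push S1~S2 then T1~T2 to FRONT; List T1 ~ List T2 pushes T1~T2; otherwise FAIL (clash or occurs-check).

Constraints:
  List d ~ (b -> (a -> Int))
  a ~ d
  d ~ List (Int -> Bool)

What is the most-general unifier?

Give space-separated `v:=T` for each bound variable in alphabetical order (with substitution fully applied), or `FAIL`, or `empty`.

Answer: FAIL

Derivation:
step 1: unify List d ~ (b -> (a -> Int))  [subst: {-} | 2 pending]
  clash: List d vs (b -> (a -> Int))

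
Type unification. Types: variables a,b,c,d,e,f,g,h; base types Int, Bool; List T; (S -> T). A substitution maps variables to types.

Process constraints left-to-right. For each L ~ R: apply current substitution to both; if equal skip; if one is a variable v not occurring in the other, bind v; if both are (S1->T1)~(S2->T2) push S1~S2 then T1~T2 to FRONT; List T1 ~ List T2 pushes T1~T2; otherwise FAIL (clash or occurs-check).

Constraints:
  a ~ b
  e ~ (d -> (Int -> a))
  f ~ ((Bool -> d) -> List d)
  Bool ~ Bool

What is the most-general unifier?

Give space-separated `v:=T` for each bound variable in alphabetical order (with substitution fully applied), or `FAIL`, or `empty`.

step 1: unify a ~ b  [subst: {-} | 3 pending]
  bind a := b
step 2: unify e ~ (d -> (Int -> b))  [subst: {a:=b} | 2 pending]
  bind e := (d -> (Int -> b))
step 3: unify f ~ ((Bool -> d) -> List d)  [subst: {a:=b, e:=(d -> (Int -> b))} | 1 pending]
  bind f := ((Bool -> d) -> List d)
step 4: unify Bool ~ Bool  [subst: {a:=b, e:=(d -> (Int -> b)), f:=((Bool -> d) -> List d)} | 0 pending]
  -> identical, skip

Answer: a:=b e:=(d -> (Int -> b)) f:=((Bool -> d) -> List d)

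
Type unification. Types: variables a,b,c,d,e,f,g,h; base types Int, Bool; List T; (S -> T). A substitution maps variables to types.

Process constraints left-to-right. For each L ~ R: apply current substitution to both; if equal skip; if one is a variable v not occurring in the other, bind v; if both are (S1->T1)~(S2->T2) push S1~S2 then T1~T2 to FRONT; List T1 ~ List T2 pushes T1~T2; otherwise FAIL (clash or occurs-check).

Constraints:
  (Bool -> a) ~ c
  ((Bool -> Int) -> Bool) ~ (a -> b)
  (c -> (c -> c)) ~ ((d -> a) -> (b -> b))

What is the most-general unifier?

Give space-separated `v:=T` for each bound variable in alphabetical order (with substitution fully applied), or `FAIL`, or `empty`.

step 1: unify (Bool -> a) ~ c  [subst: {-} | 2 pending]
  bind c := (Bool -> a)
step 2: unify ((Bool -> Int) -> Bool) ~ (a -> b)  [subst: {c:=(Bool -> a)} | 1 pending]
  -> decompose arrow: push (Bool -> Int)~a, Bool~b
step 3: unify (Bool -> Int) ~ a  [subst: {c:=(Bool -> a)} | 2 pending]
  bind a := (Bool -> Int)
step 4: unify Bool ~ b  [subst: {c:=(Bool -> a), a:=(Bool -> Int)} | 1 pending]
  bind b := Bool
step 5: unify ((Bool -> (Bool -> Int)) -> ((Bool -> (Bool -> Int)) -> (Bool -> (Bool -> Int)))) ~ ((d -> (Bool -> Int)) -> (Bool -> Bool))  [subst: {c:=(Bool -> a), a:=(Bool -> Int), b:=Bool} | 0 pending]
  -> decompose arrow: push (Bool -> (Bool -> Int))~(d -> (Bool -> Int)), ((Bool -> (Bool -> Int)) -> (Bool -> (Bool -> Int)))~(Bool -> Bool)
step 6: unify (Bool -> (Bool -> Int)) ~ (d -> (Bool -> Int))  [subst: {c:=(Bool -> a), a:=(Bool -> Int), b:=Bool} | 1 pending]
  -> decompose arrow: push Bool~d, (Bool -> Int)~(Bool -> Int)
step 7: unify Bool ~ d  [subst: {c:=(Bool -> a), a:=(Bool -> Int), b:=Bool} | 2 pending]
  bind d := Bool
step 8: unify (Bool -> Int) ~ (Bool -> Int)  [subst: {c:=(Bool -> a), a:=(Bool -> Int), b:=Bool, d:=Bool} | 1 pending]
  -> identical, skip
step 9: unify ((Bool -> (Bool -> Int)) -> (Bool -> (Bool -> Int))) ~ (Bool -> Bool)  [subst: {c:=(Bool -> a), a:=(Bool -> Int), b:=Bool, d:=Bool} | 0 pending]
  -> decompose arrow: push (Bool -> (Bool -> Int))~Bool, (Bool -> (Bool -> Int))~Bool
step 10: unify (Bool -> (Bool -> Int)) ~ Bool  [subst: {c:=(Bool -> a), a:=(Bool -> Int), b:=Bool, d:=Bool} | 1 pending]
  clash: (Bool -> (Bool -> Int)) vs Bool

Answer: FAIL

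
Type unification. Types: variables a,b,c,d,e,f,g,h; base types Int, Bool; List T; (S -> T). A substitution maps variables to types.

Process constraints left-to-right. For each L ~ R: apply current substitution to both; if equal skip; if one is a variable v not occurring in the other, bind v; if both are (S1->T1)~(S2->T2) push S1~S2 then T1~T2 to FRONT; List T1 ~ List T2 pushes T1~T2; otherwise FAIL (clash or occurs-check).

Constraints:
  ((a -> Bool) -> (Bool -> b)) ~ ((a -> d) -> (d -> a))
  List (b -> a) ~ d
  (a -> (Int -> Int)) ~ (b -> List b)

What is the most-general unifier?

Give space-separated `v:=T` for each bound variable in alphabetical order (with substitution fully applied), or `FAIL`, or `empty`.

step 1: unify ((a -> Bool) -> (Bool -> b)) ~ ((a -> d) -> (d -> a))  [subst: {-} | 2 pending]
  -> decompose arrow: push (a -> Bool)~(a -> d), (Bool -> b)~(d -> a)
step 2: unify (a -> Bool) ~ (a -> d)  [subst: {-} | 3 pending]
  -> decompose arrow: push a~a, Bool~d
step 3: unify a ~ a  [subst: {-} | 4 pending]
  -> identical, skip
step 4: unify Bool ~ d  [subst: {-} | 3 pending]
  bind d := Bool
step 5: unify (Bool -> b) ~ (Bool -> a)  [subst: {d:=Bool} | 2 pending]
  -> decompose arrow: push Bool~Bool, b~a
step 6: unify Bool ~ Bool  [subst: {d:=Bool} | 3 pending]
  -> identical, skip
step 7: unify b ~ a  [subst: {d:=Bool} | 2 pending]
  bind b := a
step 8: unify List (a -> a) ~ Bool  [subst: {d:=Bool, b:=a} | 1 pending]
  clash: List (a -> a) vs Bool

Answer: FAIL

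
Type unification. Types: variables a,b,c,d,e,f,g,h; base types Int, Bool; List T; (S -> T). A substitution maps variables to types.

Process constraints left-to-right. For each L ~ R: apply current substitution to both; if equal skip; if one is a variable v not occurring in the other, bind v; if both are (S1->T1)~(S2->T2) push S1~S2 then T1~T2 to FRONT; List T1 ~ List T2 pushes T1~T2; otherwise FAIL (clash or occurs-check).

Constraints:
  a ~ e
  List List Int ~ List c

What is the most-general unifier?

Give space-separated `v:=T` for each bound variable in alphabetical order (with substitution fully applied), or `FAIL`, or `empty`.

step 1: unify a ~ e  [subst: {-} | 1 pending]
  bind a := e
step 2: unify List List Int ~ List c  [subst: {a:=e} | 0 pending]
  -> decompose List: push List Int~c
step 3: unify List Int ~ c  [subst: {a:=e} | 0 pending]
  bind c := List Int

Answer: a:=e c:=List Int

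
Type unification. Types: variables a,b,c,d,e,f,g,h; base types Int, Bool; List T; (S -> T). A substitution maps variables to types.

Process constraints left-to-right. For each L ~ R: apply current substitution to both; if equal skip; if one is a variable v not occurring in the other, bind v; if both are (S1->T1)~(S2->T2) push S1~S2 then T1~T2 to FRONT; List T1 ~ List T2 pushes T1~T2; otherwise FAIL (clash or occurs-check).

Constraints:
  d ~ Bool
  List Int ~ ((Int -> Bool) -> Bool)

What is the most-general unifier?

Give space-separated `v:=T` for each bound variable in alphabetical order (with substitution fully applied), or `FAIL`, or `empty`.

step 1: unify d ~ Bool  [subst: {-} | 1 pending]
  bind d := Bool
step 2: unify List Int ~ ((Int -> Bool) -> Bool)  [subst: {d:=Bool} | 0 pending]
  clash: List Int vs ((Int -> Bool) -> Bool)

Answer: FAIL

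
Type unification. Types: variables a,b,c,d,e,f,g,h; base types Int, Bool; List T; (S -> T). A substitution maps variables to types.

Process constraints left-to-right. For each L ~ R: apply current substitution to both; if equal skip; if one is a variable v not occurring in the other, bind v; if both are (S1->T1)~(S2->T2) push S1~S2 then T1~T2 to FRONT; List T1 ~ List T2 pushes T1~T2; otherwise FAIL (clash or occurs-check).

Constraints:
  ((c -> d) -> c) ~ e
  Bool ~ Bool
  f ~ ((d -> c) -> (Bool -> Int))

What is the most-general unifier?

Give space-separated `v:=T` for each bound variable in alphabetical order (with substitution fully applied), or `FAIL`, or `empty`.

step 1: unify ((c -> d) -> c) ~ e  [subst: {-} | 2 pending]
  bind e := ((c -> d) -> c)
step 2: unify Bool ~ Bool  [subst: {e:=((c -> d) -> c)} | 1 pending]
  -> identical, skip
step 3: unify f ~ ((d -> c) -> (Bool -> Int))  [subst: {e:=((c -> d) -> c)} | 0 pending]
  bind f := ((d -> c) -> (Bool -> Int))

Answer: e:=((c -> d) -> c) f:=((d -> c) -> (Bool -> Int))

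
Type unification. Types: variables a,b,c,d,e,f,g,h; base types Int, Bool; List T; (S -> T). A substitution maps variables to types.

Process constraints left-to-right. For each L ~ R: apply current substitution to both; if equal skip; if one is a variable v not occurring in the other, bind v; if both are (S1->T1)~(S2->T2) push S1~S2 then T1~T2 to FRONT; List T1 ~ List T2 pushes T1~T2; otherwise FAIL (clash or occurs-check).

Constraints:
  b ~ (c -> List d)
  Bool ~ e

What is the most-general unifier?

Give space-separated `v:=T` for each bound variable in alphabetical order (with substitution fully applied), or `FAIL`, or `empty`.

Answer: b:=(c -> List d) e:=Bool

Derivation:
step 1: unify b ~ (c -> List d)  [subst: {-} | 1 pending]
  bind b := (c -> List d)
step 2: unify Bool ~ e  [subst: {b:=(c -> List d)} | 0 pending]
  bind e := Bool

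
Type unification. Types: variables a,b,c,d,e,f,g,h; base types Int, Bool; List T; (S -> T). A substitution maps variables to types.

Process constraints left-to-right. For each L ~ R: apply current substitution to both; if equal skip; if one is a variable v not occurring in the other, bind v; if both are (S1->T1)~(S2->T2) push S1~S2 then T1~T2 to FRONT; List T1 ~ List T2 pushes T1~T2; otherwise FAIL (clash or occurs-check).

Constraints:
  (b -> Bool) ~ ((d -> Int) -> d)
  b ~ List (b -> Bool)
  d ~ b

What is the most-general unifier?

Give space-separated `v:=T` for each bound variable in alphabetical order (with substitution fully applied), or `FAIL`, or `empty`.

step 1: unify (b -> Bool) ~ ((d -> Int) -> d)  [subst: {-} | 2 pending]
  -> decompose arrow: push b~(d -> Int), Bool~d
step 2: unify b ~ (d -> Int)  [subst: {-} | 3 pending]
  bind b := (d -> Int)
step 3: unify Bool ~ d  [subst: {b:=(d -> Int)} | 2 pending]
  bind d := Bool
step 4: unify (Bool -> Int) ~ List ((Bool -> Int) -> Bool)  [subst: {b:=(d -> Int), d:=Bool} | 1 pending]
  clash: (Bool -> Int) vs List ((Bool -> Int) -> Bool)

Answer: FAIL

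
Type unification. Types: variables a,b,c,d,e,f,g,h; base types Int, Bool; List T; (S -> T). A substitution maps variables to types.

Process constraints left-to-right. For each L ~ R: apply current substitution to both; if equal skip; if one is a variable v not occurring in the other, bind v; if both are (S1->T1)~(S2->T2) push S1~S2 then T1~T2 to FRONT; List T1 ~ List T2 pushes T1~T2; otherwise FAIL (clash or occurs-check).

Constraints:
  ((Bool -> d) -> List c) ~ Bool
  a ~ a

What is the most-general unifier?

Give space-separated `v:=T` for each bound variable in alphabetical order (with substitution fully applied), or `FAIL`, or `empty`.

Answer: FAIL

Derivation:
step 1: unify ((Bool -> d) -> List c) ~ Bool  [subst: {-} | 1 pending]
  clash: ((Bool -> d) -> List c) vs Bool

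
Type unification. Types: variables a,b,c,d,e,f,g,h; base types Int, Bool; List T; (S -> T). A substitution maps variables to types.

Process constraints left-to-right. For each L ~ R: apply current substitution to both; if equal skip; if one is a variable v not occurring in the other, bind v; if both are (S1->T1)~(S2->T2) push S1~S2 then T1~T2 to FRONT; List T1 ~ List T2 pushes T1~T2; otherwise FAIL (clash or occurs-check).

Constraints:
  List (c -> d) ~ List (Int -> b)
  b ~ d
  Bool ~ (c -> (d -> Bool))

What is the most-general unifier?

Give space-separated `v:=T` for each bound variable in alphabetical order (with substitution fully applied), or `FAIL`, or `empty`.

step 1: unify List (c -> d) ~ List (Int -> b)  [subst: {-} | 2 pending]
  -> decompose List: push (c -> d)~(Int -> b)
step 2: unify (c -> d) ~ (Int -> b)  [subst: {-} | 2 pending]
  -> decompose arrow: push c~Int, d~b
step 3: unify c ~ Int  [subst: {-} | 3 pending]
  bind c := Int
step 4: unify d ~ b  [subst: {c:=Int} | 2 pending]
  bind d := b
step 5: unify b ~ b  [subst: {c:=Int, d:=b} | 1 pending]
  -> identical, skip
step 6: unify Bool ~ (Int -> (b -> Bool))  [subst: {c:=Int, d:=b} | 0 pending]
  clash: Bool vs (Int -> (b -> Bool))

Answer: FAIL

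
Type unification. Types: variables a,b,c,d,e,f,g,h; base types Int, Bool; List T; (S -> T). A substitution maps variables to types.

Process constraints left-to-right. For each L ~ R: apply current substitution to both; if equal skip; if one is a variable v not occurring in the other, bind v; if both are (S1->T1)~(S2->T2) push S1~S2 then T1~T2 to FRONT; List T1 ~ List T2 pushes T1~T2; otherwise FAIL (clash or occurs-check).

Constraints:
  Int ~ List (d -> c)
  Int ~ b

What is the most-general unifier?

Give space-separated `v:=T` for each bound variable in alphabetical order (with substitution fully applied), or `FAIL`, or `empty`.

step 1: unify Int ~ List (d -> c)  [subst: {-} | 1 pending]
  clash: Int vs List (d -> c)

Answer: FAIL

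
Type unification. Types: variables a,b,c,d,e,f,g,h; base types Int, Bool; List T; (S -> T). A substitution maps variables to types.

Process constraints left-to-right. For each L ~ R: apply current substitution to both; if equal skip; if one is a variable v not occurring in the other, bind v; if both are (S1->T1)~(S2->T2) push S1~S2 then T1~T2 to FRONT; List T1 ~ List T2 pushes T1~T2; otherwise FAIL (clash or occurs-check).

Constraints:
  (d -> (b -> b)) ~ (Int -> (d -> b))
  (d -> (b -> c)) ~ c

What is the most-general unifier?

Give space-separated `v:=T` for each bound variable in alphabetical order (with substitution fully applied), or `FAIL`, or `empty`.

Answer: FAIL

Derivation:
step 1: unify (d -> (b -> b)) ~ (Int -> (d -> b))  [subst: {-} | 1 pending]
  -> decompose arrow: push d~Int, (b -> b)~(d -> b)
step 2: unify d ~ Int  [subst: {-} | 2 pending]
  bind d := Int
step 3: unify (b -> b) ~ (Int -> b)  [subst: {d:=Int} | 1 pending]
  -> decompose arrow: push b~Int, b~b
step 4: unify b ~ Int  [subst: {d:=Int} | 2 pending]
  bind b := Int
step 5: unify Int ~ Int  [subst: {d:=Int, b:=Int} | 1 pending]
  -> identical, skip
step 6: unify (Int -> (Int -> c)) ~ c  [subst: {d:=Int, b:=Int} | 0 pending]
  occurs-check fail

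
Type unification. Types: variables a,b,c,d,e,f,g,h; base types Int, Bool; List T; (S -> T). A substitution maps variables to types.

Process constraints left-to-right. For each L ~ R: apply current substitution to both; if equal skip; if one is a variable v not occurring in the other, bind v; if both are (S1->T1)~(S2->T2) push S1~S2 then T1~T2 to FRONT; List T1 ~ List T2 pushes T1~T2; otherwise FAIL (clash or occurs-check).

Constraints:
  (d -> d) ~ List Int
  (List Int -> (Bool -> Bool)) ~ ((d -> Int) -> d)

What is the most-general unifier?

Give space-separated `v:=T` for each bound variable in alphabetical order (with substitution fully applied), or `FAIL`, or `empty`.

Answer: FAIL

Derivation:
step 1: unify (d -> d) ~ List Int  [subst: {-} | 1 pending]
  clash: (d -> d) vs List Int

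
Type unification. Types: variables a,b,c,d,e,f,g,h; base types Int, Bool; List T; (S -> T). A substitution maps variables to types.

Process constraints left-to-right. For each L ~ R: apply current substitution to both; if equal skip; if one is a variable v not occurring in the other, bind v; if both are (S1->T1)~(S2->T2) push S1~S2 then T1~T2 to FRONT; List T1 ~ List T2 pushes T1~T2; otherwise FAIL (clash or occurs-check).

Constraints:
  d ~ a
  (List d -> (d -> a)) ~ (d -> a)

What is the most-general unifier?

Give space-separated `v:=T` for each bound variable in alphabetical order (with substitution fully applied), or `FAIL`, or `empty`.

step 1: unify d ~ a  [subst: {-} | 1 pending]
  bind d := a
step 2: unify (List a -> (a -> a)) ~ (a -> a)  [subst: {d:=a} | 0 pending]
  -> decompose arrow: push List a~a, (a -> a)~a
step 3: unify List a ~ a  [subst: {d:=a} | 1 pending]
  occurs-check fail

Answer: FAIL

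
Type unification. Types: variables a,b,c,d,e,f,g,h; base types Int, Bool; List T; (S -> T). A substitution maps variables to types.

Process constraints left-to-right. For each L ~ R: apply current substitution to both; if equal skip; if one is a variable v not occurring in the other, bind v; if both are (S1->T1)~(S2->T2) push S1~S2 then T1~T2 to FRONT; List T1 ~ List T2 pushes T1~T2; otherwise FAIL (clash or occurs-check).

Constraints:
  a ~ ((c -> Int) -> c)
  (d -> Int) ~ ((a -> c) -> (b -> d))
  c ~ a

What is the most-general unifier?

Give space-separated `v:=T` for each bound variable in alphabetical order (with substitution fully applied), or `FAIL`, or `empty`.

step 1: unify a ~ ((c -> Int) -> c)  [subst: {-} | 2 pending]
  bind a := ((c -> Int) -> c)
step 2: unify (d -> Int) ~ ((((c -> Int) -> c) -> c) -> (b -> d))  [subst: {a:=((c -> Int) -> c)} | 1 pending]
  -> decompose arrow: push d~(((c -> Int) -> c) -> c), Int~(b -> d)
step 3: unify d ~ (((c -> Int) -> c) -> c)  [subst: {a:=((c -> Int) -> c)} | 2 pending]
  bind d := (((c -> Int) -> c) -> c)
step 4: unify Int ~ (b -> (((c -> Int) -> c) -> c))  [subst: {a:=((c -> Int) -> c), d:=(((c -> Int) -> c) -> c)} | 1 pending]
  clash: Int vs (b -> (((c -> Int) -> c) -> c))

Answer: FAIL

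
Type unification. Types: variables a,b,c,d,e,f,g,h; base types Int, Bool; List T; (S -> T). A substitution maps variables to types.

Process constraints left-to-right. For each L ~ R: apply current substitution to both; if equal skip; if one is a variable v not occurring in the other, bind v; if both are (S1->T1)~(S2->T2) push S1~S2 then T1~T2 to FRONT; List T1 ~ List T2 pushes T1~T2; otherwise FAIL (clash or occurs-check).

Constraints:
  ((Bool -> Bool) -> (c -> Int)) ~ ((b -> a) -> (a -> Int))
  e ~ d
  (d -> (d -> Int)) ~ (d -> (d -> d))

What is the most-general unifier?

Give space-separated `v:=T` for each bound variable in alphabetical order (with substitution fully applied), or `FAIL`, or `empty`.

step 1: unify ((Bool -> Bool) -> (c -> Int)) ~ ((b -> a) -> (a -> Int))  [subst: {-} | 2 pending]
  -> decompose arrow: push (Bool -> Bool)~(b -> a), (c -> Int)~(a -> Int)
step 2: unify (Bool -> Bool) ~ (b -> a)  [subst: {-} | 3 pending]
  -> decompose arrow: push Bool~b, Bool~a
step 3: unify Bool ~ b  [subst: {-} | 4 pending]
  bind b := Bool
step 4: unify Bool ~ a  [subst: {b:=Bool} | 3 pending]
  bind a := Bool
step 5: unify (c -> Int) ~ (Bool -> Int)  [subst: {b:=Bool, a:=Bool} | 2 pending]
  -> decompose arrow: push c~Bool, Int~Int
step 6: unify c ~ Bool  [subst: {b:=Bool, a:=Bool} | 3 pending]
  bind c := Bool
step 7: unify Int ~ Int  [subst: {b:=Bool, a:=Bool, c:=Bool} | 2 pending]
  -> identical, skip
step 8: unify e ~ d  [subst: {b:=Bool, a:=Bool, c:=Bool} | 1 pending]
  bind e := d
step 9: unify (d -> (d -> Int)) ~ (d -> (d -> d))  [subst: {b:=Bool, a:=Bool, c:=Bool, e:=d} | 0 pending]
  -> decompose arrow: push d~d, (d -> Int)~(d -> d)
step 10: unify d ~ d  [subst: {b:=Bool, a:=Bool, c:=Bool, e:=d} | 1 pending]
  -> identical, skip
step 11: unify (d -> Int) ~ (d -> d)  [subst: {b:=Bool, a:=Bool, c:=Bool, e:=d} | 0 pending]
  -> decompose arrow: push d~d, Int~d
step 12: unify d ~ d  [subst: {b:=Bool, a:=Bool, c:=Bool, e:=d} | 1 pending]
  -> identical, skip
step 13: unify Int ~ d  [subst: {b:=Bool, a:=Bool, c:=Bool, e:=d} | 0 pending]
  bind d := Int

Answer: a:=Bool b:=Bool c:=Bool d:=Int e:=Int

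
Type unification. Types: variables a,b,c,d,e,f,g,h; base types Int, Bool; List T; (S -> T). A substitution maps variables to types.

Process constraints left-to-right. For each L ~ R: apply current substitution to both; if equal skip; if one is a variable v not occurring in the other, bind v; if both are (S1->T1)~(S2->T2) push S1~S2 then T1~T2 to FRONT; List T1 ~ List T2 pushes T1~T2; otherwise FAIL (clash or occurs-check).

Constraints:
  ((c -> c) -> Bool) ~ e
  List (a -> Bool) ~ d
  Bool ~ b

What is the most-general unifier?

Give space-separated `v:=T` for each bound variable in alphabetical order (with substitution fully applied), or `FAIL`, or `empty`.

step 1: unify ((c -> c) -> Bool) ~ e  [subst: {-} | 2 pending]
  bind e := ((c -> c) -> Bool)
step 2: unify List (a -> Bool) ~ d  [subst: {e:=((c -> c) -> Bool)} | 1 pending]
  bind d := List (a -> Bool)
step 3: unify Bool ~ b  [subst: {e:=((c -> c) -> Bool), d:=List (a -> Bool)} | 0 pending]
  bind b := Bool

Answer: b:=Bool d:=List (a -> Bool) e:=((c -> c) -> Bool)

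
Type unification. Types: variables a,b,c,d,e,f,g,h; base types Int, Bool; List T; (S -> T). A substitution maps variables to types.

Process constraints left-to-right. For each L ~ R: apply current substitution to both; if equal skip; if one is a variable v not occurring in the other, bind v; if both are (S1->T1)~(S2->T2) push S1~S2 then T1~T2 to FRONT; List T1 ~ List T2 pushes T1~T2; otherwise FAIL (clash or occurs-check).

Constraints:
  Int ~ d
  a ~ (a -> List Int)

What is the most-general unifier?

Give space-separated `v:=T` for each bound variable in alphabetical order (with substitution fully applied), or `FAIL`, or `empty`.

Answer: FAIL

Derivation:
step 1: unify Int ~ d  [subst: {-} | 1 pending]
  bind d := Int
step 2: unify a ~ (a -> List Int)  [subst: {d:=Int} | 0 pending]
  occurs-check fail: a in (a -> List Int)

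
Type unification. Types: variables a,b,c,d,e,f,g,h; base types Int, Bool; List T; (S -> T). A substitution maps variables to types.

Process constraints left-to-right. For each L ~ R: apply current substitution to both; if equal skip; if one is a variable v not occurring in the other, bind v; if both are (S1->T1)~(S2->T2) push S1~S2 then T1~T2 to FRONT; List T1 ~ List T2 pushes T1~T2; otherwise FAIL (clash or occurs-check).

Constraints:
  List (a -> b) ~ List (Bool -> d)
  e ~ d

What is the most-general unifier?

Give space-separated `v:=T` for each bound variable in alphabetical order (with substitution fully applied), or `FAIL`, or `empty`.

Answer: a:=Bool b:=d e:=d

Derivation:
step 1: unify List (a -> b) ~ List (Bool -> d)  [subst: {-} | 1 pending]
  -> decompose List: push (a -> b)~(Bool -> d)
step 2: unify (a -> b) ~ (Bool -> d)  [subst: {-} | 1 pending]
  -> decompose arrow: push a~Bool, b~d
step 3: unify a ~ Bool  [subst: {-} | 2 pending]
  bind a := Bool
step 4: unify b ~ d  [subst: {a:=Bool} | 1 pending]
  bind b := d
step 5: unify e ~ d  [subst: {a:=Bool, b:=d} | 0 pending]
  bind e := d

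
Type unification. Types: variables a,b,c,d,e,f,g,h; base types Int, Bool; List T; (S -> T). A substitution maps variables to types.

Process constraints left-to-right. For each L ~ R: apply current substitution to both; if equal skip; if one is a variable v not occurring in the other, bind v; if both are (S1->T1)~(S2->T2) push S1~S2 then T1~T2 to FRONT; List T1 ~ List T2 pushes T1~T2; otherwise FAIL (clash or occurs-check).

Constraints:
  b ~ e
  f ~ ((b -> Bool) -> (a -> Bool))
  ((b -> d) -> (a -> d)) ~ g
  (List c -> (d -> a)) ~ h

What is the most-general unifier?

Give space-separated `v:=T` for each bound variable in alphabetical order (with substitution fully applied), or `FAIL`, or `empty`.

step 1: unify b ~ e  [subst: {-} | 3 pending]
  bind b := e
step 2: unify f ~ ((e -> Bool) -> (a -> Bool))  [subst: {b:=e} | 2 pending]
  bind f := ((e -> Bool) -> (a -> Bool))
step 3: unify ((e -> d) -> (a -> d)) ~ g  [subst: {b:=e, f:=((e -> Bool) -> (a -> Bool))} | 1 pending]
  bind g := ((e -> d) -> (a -> d))
step 4: unify (List c -> (d -> a)) ~ h  [subst: {b:=e, f:=((e -> Bool) -> (a -> Bool)), g:=((e -> d) -> (a -> d))} | 0 pending]
  bind h := (List c -> (d -> a))

Answer: b:=e f:=((e -> Bool) -> (a -> Bool)) g:=((e -> d) -> (a -> d)) h:=(List c -> (d -> a))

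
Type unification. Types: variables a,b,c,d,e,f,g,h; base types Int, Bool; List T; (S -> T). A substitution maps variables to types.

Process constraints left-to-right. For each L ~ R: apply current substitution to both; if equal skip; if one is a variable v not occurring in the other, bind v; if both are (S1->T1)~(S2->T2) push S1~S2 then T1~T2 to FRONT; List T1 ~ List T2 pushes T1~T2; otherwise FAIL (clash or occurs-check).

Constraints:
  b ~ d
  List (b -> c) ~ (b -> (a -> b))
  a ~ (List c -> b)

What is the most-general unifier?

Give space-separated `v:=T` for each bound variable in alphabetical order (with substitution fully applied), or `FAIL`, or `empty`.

Answer: FAIL

Derivation:
step 1: unify b ~ d  [subst: {-} | 2 pending]
  bind b := d
step 2: unify List (d -> c) ~ (d -> (a -> d))  [subst: {b:=d} | 1 pending]
  clash: List (d -> c) vs (d -> (a -> d))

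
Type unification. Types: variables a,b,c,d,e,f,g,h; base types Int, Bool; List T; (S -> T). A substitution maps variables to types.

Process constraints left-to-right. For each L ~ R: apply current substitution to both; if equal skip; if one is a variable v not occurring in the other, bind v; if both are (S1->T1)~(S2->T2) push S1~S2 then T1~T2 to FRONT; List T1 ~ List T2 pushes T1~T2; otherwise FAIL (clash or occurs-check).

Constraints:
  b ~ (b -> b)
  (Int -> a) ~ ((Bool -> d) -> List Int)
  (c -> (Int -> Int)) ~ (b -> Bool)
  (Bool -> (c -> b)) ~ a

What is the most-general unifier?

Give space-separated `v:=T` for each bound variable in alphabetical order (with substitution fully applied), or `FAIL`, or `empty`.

Answer: FAIL

Derivation:
step 1: unify b ~ (b -> b)  [subst: {-} | 3 pending]
  occurs-check fail: b in (b -> b)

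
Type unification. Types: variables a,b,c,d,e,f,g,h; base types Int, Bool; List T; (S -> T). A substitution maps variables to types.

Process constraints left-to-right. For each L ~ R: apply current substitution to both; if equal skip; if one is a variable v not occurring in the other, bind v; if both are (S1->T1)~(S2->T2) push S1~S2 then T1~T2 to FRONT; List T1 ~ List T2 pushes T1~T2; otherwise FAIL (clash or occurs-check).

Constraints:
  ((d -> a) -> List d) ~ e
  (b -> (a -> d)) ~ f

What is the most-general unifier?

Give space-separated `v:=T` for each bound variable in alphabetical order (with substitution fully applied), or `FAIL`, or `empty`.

step 1: unify ((d -> a) -> List d) ~ e  [subst: {-} | 1 pending]
  bind e := ((d -> a) -> List d)
step 2: unify (b -> (a -> d)) ~ f  [subst: {e:=((d -> a) -> List d)} | 0 pending]
  bind f := (b -> (a -> d))

Answer: e:=((d -> a) -> List d) f:=(b -> (a -> d))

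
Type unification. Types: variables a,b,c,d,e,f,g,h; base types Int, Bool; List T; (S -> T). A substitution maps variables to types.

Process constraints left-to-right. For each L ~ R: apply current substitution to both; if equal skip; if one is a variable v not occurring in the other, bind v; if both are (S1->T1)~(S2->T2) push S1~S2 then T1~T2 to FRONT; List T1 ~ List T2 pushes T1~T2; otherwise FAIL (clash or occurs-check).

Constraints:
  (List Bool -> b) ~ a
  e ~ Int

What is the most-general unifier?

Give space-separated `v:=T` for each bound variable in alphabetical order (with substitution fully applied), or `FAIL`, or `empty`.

Answer: a:=(List Bool -> b) e:=Int

Derivation:
step 1: unify (List Bool -> b) ~ a  [subst: {-} | 1 pending]
  bind a := (List Bool -> b)
step 2: unify e ~ Int  [subst: {a:=(List Bool -> b)} | 0 pending]
  bind e := Int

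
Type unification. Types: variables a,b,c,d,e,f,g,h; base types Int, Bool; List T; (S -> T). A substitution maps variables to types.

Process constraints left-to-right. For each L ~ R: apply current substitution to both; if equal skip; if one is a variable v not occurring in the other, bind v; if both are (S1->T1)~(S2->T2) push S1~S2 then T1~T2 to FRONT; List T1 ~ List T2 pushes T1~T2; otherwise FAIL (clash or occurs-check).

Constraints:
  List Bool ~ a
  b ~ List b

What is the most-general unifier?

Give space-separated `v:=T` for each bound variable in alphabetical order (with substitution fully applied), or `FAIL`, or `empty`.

Answer: FAIL

Derivation:
step 1: unify List Bool ~ a  [subst: {-} | 1 pending]
  bind a := List Bool
step 2: unify b ~ List b  [subst: {a:=List Bool} | 0 pending]
  occurs-check fail: b in List b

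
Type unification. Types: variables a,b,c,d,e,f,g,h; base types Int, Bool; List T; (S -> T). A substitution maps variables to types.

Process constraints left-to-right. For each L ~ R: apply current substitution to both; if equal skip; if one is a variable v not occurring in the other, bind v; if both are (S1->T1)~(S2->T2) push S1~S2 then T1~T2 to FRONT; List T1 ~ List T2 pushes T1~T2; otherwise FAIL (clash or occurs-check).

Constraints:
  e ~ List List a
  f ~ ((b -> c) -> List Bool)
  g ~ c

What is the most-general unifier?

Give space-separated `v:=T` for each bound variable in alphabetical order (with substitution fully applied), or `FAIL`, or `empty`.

step 1: unify e ~ List List a  [subst: {-} | 2 pending]
  bind e := List List a
step 2: unify f ~ ((b -> c) -> List Bool)  [subst: {e:=List List a} | 1 pending]
  bind f := ((b -> c) -> List Bool)
step 3: unify g ~ c  [subst: {e:=List List a, f:=((b -> c) -> List Bool)} | 0 pending]
  bind g := c

Answer: e:=List List a f:=((b -> c) -> List Bool) g:=c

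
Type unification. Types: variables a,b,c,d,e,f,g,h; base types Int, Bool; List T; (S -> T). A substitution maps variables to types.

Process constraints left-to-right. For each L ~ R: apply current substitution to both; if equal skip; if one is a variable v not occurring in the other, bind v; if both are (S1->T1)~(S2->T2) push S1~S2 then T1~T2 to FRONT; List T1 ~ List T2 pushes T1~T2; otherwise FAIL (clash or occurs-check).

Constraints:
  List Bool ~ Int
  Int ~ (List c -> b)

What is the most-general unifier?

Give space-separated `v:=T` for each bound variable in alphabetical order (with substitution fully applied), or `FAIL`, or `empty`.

Answer: FAIL

Derivation:
step 1: unify List Bool ~ Int  [subst: {-} | 1 pending]
  clash: List Bool vs Int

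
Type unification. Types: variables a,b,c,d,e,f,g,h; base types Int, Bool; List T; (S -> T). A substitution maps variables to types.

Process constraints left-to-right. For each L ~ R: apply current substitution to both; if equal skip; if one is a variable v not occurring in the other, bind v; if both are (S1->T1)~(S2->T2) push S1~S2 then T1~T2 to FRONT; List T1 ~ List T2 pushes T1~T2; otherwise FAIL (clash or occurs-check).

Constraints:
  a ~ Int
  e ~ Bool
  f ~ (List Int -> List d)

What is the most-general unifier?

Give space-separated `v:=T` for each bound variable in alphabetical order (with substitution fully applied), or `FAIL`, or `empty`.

step 1: unify a ~ Int  [subst: {-} | 2 pending]
  bind a := Int
step 2: unify e ~ Bool  [subst: {a:=Int} | 1 pending]
  bind e := Bool
step 3: unify f ~ (List Int -> List d)  [subst: {a:=Int, e:=Bool} | 0 pending]
  bind f := (List Int -> List d)

Answer: a:=Int e:=Bool f:=(List Int -> List d)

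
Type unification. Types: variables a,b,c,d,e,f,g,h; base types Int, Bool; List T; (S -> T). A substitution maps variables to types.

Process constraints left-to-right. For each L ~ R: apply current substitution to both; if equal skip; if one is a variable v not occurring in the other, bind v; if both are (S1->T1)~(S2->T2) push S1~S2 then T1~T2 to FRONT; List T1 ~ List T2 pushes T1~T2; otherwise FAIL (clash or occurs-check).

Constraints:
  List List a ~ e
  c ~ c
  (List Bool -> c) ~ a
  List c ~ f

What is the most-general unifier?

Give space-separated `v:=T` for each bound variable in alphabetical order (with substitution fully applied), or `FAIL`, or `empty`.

step 1: unify List List a ~ e  [subst: {-} | 3 pending]
  bind e := List List a
step 2: unify c ~ c  [subst: {e:=List List a} | 2 pending]
  -> identical, skip
step 3: unify (List Bool -> c) ~ a  [subst: {e:=List List a} | 1 pending]
  bind a := (List Bool -> c)
step 4: unify List c ~ f  [subst: {e:=List List a, a:=(List Bool -> c)} | 0 pending]
  bind f := List c

Answer: a:=(List Bool -> c) e:=List List (List Bool -> c) f:=List c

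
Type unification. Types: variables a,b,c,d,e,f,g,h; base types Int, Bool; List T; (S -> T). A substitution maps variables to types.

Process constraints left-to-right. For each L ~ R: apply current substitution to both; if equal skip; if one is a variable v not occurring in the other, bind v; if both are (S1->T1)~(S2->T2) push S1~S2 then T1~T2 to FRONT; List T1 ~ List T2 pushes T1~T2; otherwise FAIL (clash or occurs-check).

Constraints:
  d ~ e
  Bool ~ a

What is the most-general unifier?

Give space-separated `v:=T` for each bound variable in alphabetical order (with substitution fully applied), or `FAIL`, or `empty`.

Answer: a:=Bool d:=e

Derivation:
step 1: unify d ~ e  [subst: {-} | 1 pending]
  bind d := e
step 2: unify Bool ~ a  [subst: {d:=e} | 0 pending]
  bind a := Bool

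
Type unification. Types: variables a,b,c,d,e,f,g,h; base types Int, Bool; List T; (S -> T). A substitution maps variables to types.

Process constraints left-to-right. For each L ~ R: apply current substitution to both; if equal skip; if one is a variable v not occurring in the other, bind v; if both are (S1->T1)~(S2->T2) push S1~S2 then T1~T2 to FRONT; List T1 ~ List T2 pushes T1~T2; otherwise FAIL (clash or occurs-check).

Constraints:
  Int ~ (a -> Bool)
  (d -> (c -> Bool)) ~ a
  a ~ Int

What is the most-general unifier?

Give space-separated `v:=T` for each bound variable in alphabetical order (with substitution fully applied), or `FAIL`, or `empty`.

Answer: FAIL

Derivation:
step 1: unify Int ~ (a -> Bool)  [subst: {-} | 2 pending]
  clash: Int vs (a -> Bool)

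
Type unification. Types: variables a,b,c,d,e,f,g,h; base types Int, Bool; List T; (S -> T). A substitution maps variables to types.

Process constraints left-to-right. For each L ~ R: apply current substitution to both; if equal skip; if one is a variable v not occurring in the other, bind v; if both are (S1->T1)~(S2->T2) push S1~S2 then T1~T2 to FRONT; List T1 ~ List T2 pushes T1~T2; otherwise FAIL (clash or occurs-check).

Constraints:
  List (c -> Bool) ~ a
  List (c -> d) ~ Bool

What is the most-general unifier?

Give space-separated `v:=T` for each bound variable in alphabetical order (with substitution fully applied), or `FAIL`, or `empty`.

Answer: FAIL

Derivation:
step 1: unify List (c -> Bool) ~ a  [subst: {-} | 1 pending]
  bind a := List (c -> Bool)
step 2: unify List (c -> d) ~ Bool  [subst: {a:=List (c -> Bool)} | 0 pending]
  clash: List (c -> d) vs Bool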